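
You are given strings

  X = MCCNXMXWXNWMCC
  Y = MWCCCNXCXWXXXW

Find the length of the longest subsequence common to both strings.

Pick M [1,1]; then C [2,4]; then C [3,5]; then N [4,6]; then X [5,7]; then X [7,9]; then W [8,10]; then X [9,13]; then W [11,14]; all 9 characters appear in both, in order. Since dp[14][14] = 9, nothing longer is possible.

9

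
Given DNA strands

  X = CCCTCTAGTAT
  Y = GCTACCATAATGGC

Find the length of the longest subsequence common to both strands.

7

One common subsequence of length 7: C [1,2] → C [2,5] → C [3,6] → T [6,8] → A [7,9] → A [10,10] → T [11,11]. The LCS DP gives dp[11][14] = 7, so this is optimal.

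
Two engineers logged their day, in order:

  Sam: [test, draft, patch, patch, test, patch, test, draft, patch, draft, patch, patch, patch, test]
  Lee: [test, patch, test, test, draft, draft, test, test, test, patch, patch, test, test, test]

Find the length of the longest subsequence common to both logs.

One common subsequence of length 9: test (Sam #1, Lee #1) → patch (Sam #4, Lee #2) → test (Sam #5, Lee #3) → test (Sam #7, Lee #4) → draft (Sam #8, Lee #5) → draft (Sam #10, Lee #6) → patch (Sam #11, Lee #10) → patch (Sam #12, Lee #11) → test (Sam #14, Lee #14). dp[14][14] = 9 confirms this is the maximum.

9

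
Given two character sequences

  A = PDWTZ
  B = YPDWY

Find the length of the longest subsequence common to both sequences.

One common subsequence of length 3: P (A #1, B #2), then D (A #2, B #3), then W (A #3, B #4). dp[5][5] = 3 confirms this is the maximum.

3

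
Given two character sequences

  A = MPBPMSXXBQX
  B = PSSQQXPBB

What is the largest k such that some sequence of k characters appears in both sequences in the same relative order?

Taking P [2,1], then S [6,3], then X [7,6], then B [9,9] gives a common subsequence of length 4. The LCS DP gives dp[11][9] = 4, so this is optimal.

4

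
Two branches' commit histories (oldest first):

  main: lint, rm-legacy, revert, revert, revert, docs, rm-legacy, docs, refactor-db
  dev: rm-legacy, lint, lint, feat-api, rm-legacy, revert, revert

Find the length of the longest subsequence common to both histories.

Pick lint at main[1]=dev[3], then rm-legacy at main[2]=dev[5], then revert at main[4]=dev[6], then revert at main[5]=dev[7]; all 4 commits appear in both, in order. Since dp[9][7] = 4, nothing longer is possible.

4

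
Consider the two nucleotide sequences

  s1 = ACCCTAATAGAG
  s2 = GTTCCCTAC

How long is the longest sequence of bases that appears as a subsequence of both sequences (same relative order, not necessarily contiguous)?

5

Let dp[i][j] be the LCS length of the first i bases of s1 and the first j bases of s2. dp[i][j] = dp[i-1][j-1]+1 when the i-th and j-th bases match, else max(dp[i-1][j], dp[i][j-1]).
    ·  G  T  T  C  C  C  T  A  C
 ·  0  0  0  0  0  0  0  0  0  0
 A  0  0  0  0  0  0  0  0  1  1
 C  0  0  0  0  1  1  1  1  1  2
 C  0  0  0  0  1  2  2  2  2  2
 C  0  0  0  0  1  2  3  3  3  3
 T  0  0  1  1  1  2  3  4  4  4
 A  0  0  1  1  1  2  3  4  5  5
 A  0  0  1  1  1  2  3  4  5  5
 T  0  0  1  2  2  2  3  4  5  5
 A  0  0  1  2  2  2  3  4  5  5
 G  0  1  1  2  2  2  3  4  5  5
 A  0  1  1  2  2  2  3  4  5  5
 G  0  1  1  2  2  2  3  4  5  5
dp[12][9] = 5. One LCS (by backtracking along matches): CCCTA.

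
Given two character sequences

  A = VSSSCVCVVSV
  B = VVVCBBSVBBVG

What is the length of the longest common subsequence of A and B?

5

Let dp[i][j] be the LCS length of the first i characters of A and the first j characters of B. dp[i][j] = dp[i-1][j-1]+1 when the i-th and j-th characters match, else max(dp[i-1][j], dp[i][j-1]).
    ·  V  V  V  C  B  B  S  V  B  B  V  G
 ·  0  0  0  0  0  0  0  0  0  0  0  0  0
 V  0  1  1  1  1  1  1  1  1  1  1  1  1
 S  0  1  1  1  1  1  1  2  2  2  2  2  2
 S  0  1  1  1  1  1  1  2  2  2  2  2  2
 S  0  1  1  1  1  1  1  2  2  2  2  2  2
 C  0  1  1  1  2  2  2  2  2  2  2  2  2
 V  0  1  2  2  2  2  2  2  3  3  3  3  3
 C  0  1  2  2  3  3  3  3  3  3  3  3  3
 V  0  1  2  3  3  3  3  3  4  4  4  4  4
 V  0  1  2  3  3  3  3  3  4  4  4  5  5
 S  0  1  2  3  3  3  3  4  4  4  4  5  5
 V  0  1  2  3  3  3  3  4  5  5  5  5  5
dp[11][12] = 5. One LCS (by backtracking along matches): VVCVV.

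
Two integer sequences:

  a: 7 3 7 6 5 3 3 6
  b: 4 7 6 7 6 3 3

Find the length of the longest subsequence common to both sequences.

5

Taking 7 at a[1]=b[2]; then 7 at a[3]=b[4]; then 6 at a[4]=b[5]; then 3 at a[6]=b[6]; then 3 at a[7]=b[7] gives a common subsequence of length 5. dp[8][7] = 5 confirms this is the maximum.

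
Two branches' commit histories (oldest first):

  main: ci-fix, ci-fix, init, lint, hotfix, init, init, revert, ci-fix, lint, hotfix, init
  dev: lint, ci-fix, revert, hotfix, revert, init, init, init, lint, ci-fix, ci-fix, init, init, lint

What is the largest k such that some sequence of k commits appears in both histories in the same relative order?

Pick ci-fix at main[1]=dev[2], init at main[3]=dev[8], lint at main[4]=dev[9], init at main[6]=dev[12], init at main[7]=dev[13], lint at main[10]=dev[14]; all 6 commits appear in both, in order. Since dp[12][14] = 6, nothing longer is possible.

6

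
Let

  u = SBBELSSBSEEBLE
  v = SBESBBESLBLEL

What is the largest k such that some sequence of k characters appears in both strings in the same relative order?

One common subsequence of length 9: S at u[1]=v[1]; then B at u[3]=v[2]; then E at u[4]=v[3]; then S at u[6]=v[4]; then B at u[8]=v[6]; then S at u[9]=v[8]; then B at u[12]=v[10]; then L at u[13]=v[11]; then E at u[14]=v[12]. dp[14][13] = 9 confirms this is the maximum.

9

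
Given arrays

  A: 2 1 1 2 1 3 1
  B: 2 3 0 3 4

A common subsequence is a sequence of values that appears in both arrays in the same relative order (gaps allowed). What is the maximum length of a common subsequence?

Let dp[i][j] be the LCS length of the first i values of A and the first j values of B. dp[i][j] = dp[i-1][j-1]+1 when the i-th and j-th values match, else max(dp[i-1][j], dp[i][j-1]).
    ·  2  3  0  3  4
 ·  0  0  0  0  0  0
 2  0  1  1  1  1  1
 1  0  1  1  1  1  1
 1  0  1  1  1  1  1
 2  0  1  1  1  1  1
 1  0  1  1  1  1  1
 3  0  1  2  2  2  2
 1  0  1  2  2  2  2
dp[7][5] = 2. One LCS (by backtracking along matches): 2, 3.

2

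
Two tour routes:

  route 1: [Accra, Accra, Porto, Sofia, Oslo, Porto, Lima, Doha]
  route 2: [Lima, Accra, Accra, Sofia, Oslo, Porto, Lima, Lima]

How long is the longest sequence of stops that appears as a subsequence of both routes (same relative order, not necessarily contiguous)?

Match Accra (route 1 #1, route 2 #2), then Accra (route 1 #2, route 2 #3), then Sofia (route 1 #4, route 2 #4), then Oslo (route 1 #5, route 2 #5), then Porto (route 1 #6, route 2 #6), then Lima (route 1 #7, route 2 #8) — 6 stops in the same relative order in both, and the DP table's final entry dp[8][8] is also 6, so no common subsequence is longer.

6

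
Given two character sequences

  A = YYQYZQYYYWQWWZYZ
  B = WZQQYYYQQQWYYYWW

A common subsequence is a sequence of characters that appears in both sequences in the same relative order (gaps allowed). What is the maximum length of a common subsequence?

9

Taking Y (A #1, B #6), Y (A #2, B #7), Q (A #3, B #9), Q (A #6, B #10), Y (A #7, B #12), Y (A #8, B #13), Y (A #9, B #14), W (A #12, B #15), W (A #13, B #16) gives a common subsequence of length 9. dp[16][16] = 9 confirms this is the maximum.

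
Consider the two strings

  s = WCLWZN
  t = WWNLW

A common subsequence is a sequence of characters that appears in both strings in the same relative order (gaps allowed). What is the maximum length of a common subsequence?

Taking W [1,2], L [3,4], W [4,5] gives a common subsequence of length 3. dp[6][5] = 3 confirms this is the maximum.

3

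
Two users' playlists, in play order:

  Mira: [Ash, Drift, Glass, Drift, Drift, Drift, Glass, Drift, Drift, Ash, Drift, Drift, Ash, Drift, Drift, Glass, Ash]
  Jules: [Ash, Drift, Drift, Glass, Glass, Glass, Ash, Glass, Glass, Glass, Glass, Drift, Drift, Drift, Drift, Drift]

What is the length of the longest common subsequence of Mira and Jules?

Match Ash (Mira #1, Jules #1), Drift (Mira #2, Jules #3), Glass (Mira #3, Jules #10), Glass (Mira #7, Jules #11), Drift (Mira #9, Jules #12), Drift (Mira #11, Jules #13), Drift (Mira #12, Jules #14), Drift (Mira #14, Jules #15), Drift (Mira #15, Jules #16) — 9 songs in the same relative order in both, and the DP table's final entry dp[17][16] is also 9, so no common subsequence is longer.

9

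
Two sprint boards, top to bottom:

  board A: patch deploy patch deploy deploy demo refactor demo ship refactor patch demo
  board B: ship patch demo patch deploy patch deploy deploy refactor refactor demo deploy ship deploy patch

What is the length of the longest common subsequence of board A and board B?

9

Pick patch (board A #1, board B #4), deploy (board A #2, board B #5), patch (board A #3, board B #6), deploy (board A #4, board B #7), deploy (board A #5, board B #8), refactor (board A #7, board B #10), demo (board A #8, board B #11), ship (board A #9, board B #13), patch (board A #11, board B #15); all 9 tasks appear in both, in order. dp[12][15] = 9 confirms this is the maximum.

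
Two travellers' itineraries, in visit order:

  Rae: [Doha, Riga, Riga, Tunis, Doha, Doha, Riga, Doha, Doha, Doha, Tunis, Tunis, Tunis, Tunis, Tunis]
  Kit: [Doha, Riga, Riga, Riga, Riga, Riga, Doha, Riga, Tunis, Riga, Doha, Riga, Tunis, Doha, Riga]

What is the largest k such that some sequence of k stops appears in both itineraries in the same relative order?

7

Match Doha at Rae[1]=Kit[1], then Riga at Rae[2]=Kit[6], then Riga at Rae[3]=Kit[8], then Tunis at Rae[4]=Kit[9], then Doha at Rae[5]=Kit[11], then Doha at Rae[6]=Kit[14], then Riga at Rae[7]=Kit[15] — 7 stops in the same relative order in both. Since dp[15][15] = 7, nothing longer is possible.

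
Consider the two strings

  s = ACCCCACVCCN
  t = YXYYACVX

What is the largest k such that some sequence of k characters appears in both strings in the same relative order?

3

Match A (s #6, t #5) → C (s #7, t #6) → V (s #8, t #7) — 3 characters in the same relative order in both. dp[11][8] = 3 confirms this is the maximum.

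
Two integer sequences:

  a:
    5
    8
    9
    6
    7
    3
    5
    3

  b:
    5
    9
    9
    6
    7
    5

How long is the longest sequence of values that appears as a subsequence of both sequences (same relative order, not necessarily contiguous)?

5

Taking 5 at a[1]=b[1] → 9 at a[3]=b[3] → 6 at a[4]=b[4] → 7 at a[5]=b[5] → 5 at a[7]=b[6] gives a common subsequence of length 5. Since dp[8][6] = 5, nothing longer is possible.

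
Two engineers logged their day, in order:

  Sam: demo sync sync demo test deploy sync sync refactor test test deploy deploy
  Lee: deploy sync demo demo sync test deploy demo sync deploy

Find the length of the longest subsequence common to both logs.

6

Pick demo at Sam[1]=Lee[4], sync at Sam[3]=Lee[5], test at Sam[5]=Lee[6], deploy at Sam[6]=Lee[7], sync at Sam[8]=Lee[9], deploy at Sam[13]=Lee[10]; all 6 tasks appear in both, in order. The LCS DP gives dp[13][10] = 6, so this is optimal.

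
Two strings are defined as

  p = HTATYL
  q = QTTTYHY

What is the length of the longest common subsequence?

3

Taking T (p #2, q #3), then T (p #4, q #4), then Y (p #5, q #7) gives a common subsequence of length 3. The LCS DP gives dp[6][7] = 3, so this is optimal.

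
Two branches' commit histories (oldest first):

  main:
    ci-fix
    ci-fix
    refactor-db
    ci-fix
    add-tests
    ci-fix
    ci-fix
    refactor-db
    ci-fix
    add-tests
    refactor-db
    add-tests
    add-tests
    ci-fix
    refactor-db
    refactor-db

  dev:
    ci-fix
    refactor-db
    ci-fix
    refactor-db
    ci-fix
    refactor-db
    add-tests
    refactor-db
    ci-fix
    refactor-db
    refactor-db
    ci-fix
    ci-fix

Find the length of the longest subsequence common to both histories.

10

Taking ci-fix (main #1, dev #1), ci-fix (main #2, dev #3), refactor-db (main #3, dev #4), ci-fix (main #7, dev #5), refactor-db (main #8, dev #6), add-tests (main #10, dev #7), refactor-db (main #11, dev #8), ci-fix (main #14, dev #9), refactor-db (main #15, dev #10), refactor-db (main #16, dev #11) gives a common subsequence of length 10. dp[16][13] = 10 confirms this is the maximum.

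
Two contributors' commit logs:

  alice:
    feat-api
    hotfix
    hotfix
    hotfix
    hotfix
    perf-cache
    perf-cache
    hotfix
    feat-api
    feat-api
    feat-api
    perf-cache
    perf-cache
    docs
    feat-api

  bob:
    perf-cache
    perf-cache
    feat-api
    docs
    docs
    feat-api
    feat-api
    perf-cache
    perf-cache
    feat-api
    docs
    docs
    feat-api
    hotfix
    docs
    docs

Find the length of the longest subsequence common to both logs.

Taking perf-cache [6,1] → perf-cache [7,2] → feat-api [9,3] → feat-api [10,6] → feat-api [11,7] → perf-cache [12,8] → perf-cache [13,9] → docs [14,12] → feat-api [15,13] gives a common subsequence of length 9, and the DP table's final entry dp[15][16] is also 9, so no common subsequence is longer.

9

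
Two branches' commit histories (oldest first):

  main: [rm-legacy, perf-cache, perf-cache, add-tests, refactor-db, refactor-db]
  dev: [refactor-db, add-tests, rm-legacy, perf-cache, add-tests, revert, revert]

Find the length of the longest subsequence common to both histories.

Match rm-legacy [1,3]; then perf-cache [3,4]; then add-tests [4,5] — 3 commits in the same relative order in both. Since dp[6][7] = 3, nothing longer is possible.

3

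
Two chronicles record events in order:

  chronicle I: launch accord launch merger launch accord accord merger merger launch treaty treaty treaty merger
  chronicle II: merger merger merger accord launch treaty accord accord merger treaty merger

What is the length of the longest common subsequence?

Taking accord (chronicle I #2, chronicle II #4) → launch (chronicle I #3, chronicle II #5) → accord (chronicle I #6, chronicle II #7) → accord (chronicle I #7, chronicle II #8) → merger (chronicle I #9, chronicle II #9) → treaty (chronicle I #13, chronicle II #10) → merger (chronicle I #14, chronicle II #11) gives a common subsequence of length 7. dp[14][11] = 7 confirms this is the maximum.

7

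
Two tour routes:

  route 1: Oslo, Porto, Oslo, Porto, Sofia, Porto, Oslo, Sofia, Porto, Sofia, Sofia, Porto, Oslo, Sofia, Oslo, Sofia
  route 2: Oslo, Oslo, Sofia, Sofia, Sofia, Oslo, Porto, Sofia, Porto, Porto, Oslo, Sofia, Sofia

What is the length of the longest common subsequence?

Match Oslo (route 1 #1, route 2 #1) → Oslo (route 1 #3, route 2 #2) → Sofia (route 1 #5, route 2 #5) → Porto (route 1 #6, route 2 #7) → Sofia (route 1 #8, route 2 #8) → Porto (route 1 #9, route 2 #9) → Porto (route 1 #12, route 2 #10) → Oslo (route 1 #13, route 2 #11) → Sofia (route 1 #14, route 2 #12) → Sofia (route 1 #16, route 2 #13) — 10 stops in the same relative order in both. dp[16][13] = 10 confirms this is the maximum.

10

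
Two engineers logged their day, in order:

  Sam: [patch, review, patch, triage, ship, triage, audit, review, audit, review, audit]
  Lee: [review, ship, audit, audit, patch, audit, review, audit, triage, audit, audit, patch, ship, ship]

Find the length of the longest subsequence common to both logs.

One common subsequence of length 6: review [2,1], then patch [3,5], then audit [7,6], then review [8,7], then audit [9,10], then audit [11,11], and the DP table's final entry dp[11][14] is also 6, so no common subsequence is longer.

6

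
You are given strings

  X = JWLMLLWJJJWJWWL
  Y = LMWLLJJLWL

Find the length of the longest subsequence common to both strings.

8

Let dp[i][j] be the LCS length of the first i characters of X and the first j characters of Y. dp[i][j] = dp[i-1][j-1]+1 when the i-th and j-th characters match, else max(dp[i-1][j], dp[i][j-1]).
    ·  L  M  W  L  L  J  J  L  W  L
 ·  0  0  0  0  0  0  0  0  0  0  0
 J  0  0  0  0  0  0  1  1  1  1  1
 W  0  0  0  1  1  1  1  1  1  2  2
 L  0  1  1  1  2  2  2  2  2  2  3
 M  0  1  2  2  2  2  2  2  2  2  3
 L  0  1  2  2  3  3  3  3  3  3  3
 L  0  1  2  2  3  4  4  4  4  4  4
 W  0  1  2  3  3  4  4  4  4  5  5
 J  0  1  2  3  3  4  5  5  5  5  5
 J  0  1  2  3  3  4  5  6  6  6  6
 J  0  1  2  3  3  4  5  6  6  6  6
 W  0  1  2  3  3  4  5  6  6  7  7
 J  0  1  2  3  3  4  5  6  6  7  7
 W  0  1  2  3  3  4  5  6  6  7  7
 W  0  1  2  3  3  4  5  6  6  7  7
 L  0  1  2  3  4  4  5  6  7  7  8
dp[15][10] = 8. One LCS (by backtracking along matches): LMLLJJWL.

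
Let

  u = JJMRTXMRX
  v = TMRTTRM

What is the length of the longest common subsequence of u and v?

4

Pick M at u[3]=v[2]; then R at u[4]=v[3]; then T at u[5]=v[5]; then M at u[7]=v[7]; all 4 characters appear in both, in order, and the DP table's final entry dp[9][7] is also 4, so no common subsequence is longer.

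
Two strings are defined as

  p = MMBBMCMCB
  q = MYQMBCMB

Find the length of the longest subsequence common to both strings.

Let dp[i][j] be the LCS length of the first i characters of p and the first j characters of q. dp[i][j] = dp[i-1][j-1]+1 when the i-th and j-th characters match, else max(dp[i-1][j], dp[i][j-1]).
    ·  M  Y  Q  M  B  C  M  B
 ·  0  0  0  0  0  0  0  0  0
 M  0  1  1  1  1  1  1  1  1
 M  0  1  1  1  2  2  2  2  2
 B  0  1  1  1  2  3  3  3  3
 B  0  1  1  1  2  3  3  3  4
 M  0  1  1  1  2  3  3  4  4
 C  0  1  1  1  2  3  4  4  4
 M  0  1  1  1  2  3  4  5  5
 C  0  1  1  1  2  3  4  5  5
 B  0  1  1  1  2  3  4  5  6
dp[9][8] = 6. One LCS (by backtracking along matches): MMBCMB.

6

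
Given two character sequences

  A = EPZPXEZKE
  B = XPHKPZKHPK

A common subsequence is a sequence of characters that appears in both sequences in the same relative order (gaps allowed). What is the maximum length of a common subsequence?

Pick P at A[2]=B[5], Z at A[3]=B[6], P at A[4]=B[9], K at A[8]=B[10]; all 4 characters appear in both, in order. Since dp[9][10] = 4, nothing longer is possible.

4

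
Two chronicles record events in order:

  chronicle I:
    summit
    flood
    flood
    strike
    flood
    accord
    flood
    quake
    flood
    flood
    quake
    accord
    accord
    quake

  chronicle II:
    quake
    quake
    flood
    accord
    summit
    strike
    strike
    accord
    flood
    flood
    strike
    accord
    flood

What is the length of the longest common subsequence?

6

Match summit [1,5] → flood [2,9] → flood [3,10] → strike [4,11] → accord [6,12] → flood [10,13] — 6 events in the same relative order in both. Since dp[14][13] = 6, nothing longer is possible.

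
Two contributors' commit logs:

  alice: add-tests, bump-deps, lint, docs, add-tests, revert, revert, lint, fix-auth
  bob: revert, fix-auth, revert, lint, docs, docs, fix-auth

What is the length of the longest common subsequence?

Pick revert [6,1]; then revert [7,3]; then lint [8,4]; then fix-auth [9,7]; all 4 commits appear in both, in order. Since dp[9][7] = 4, nothing longer is possible.

4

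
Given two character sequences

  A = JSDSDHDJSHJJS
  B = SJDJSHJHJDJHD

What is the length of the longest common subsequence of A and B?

Match J (A #1, B #2) → D (A #3, B #3) → S (A #4, B #5) → H (A #6, B #6) → J (A #8, B #7) → H (A #10, B #8) → J (A #11, B #9) → J (A #12, B #11) — 8 characters in the same relative order in both, and the DP table's final entry dp[13][13] is also 8, so no common subsequence is longer.

8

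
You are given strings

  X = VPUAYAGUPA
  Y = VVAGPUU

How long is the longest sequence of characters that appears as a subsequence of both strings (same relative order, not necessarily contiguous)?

4

Let dp[i][j] be the LCS length of the first i characters of X and the first j characters of Y. dp[i][j] = dp[i-1][j-1]+1 when the i-th and j-th characters match, else max(dp[i-1][j], dp[i][j-1]).
    ·  V  V  A  G  P  U  U
 ·  0  0  0  0  0  0  0  0
 V  0  1  1  1  1  1  1  1
 P  0  1  1  1  1  2  2  2
 U  0  1  1  1  1  2  3  3
 A  0  1  1  2  2  2  3  3
 Y  0  1  1  2  2  2  3  3
 A  0  1  1  2  2  2  3  3
 G  0  1  1  2  3  3  3  3
 U  0  1  1  2  3  3  4  4
 P  0  1  1  2  3  4  4  4
 A  0  1  1  2  3  4  4  4
dp[10][7] = 4. One LCS (by backtracking along matches): VPUU.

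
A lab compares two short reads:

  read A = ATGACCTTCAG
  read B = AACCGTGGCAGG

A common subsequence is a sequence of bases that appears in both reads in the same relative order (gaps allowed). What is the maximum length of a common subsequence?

Taking A [1,1] → A [4,2] → C [5,3] → C [6,4] → T [7,6] → C [9,9] → A [10,10] → G [11,12] gives a common subsequence of length 8, and the DP table's final entry dp[11][12] is also 8, so no common subsequence is longer.

8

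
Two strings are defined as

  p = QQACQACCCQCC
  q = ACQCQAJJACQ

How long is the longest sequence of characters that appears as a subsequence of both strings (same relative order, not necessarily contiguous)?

6

Let dp[i][j] be the LCS length of the first i characters of p and the first j characters of q. dp[i][j] = dp[i-1][j-1]+1 when the i-th and j-th characters match, else max(dp[i-1][j], dp[i][j-1]).
    ·  A  C  Q  C  Q  A  J  J  A  C  Q
 ·  0  0  0  0  0  0  0  0  0  0  0  0
 Q  0  0  0  1  1  1  1  1  1  1  1  1
 Q  0  0  0  1  1  2  2  2  2  2  2  2
 A  0  1  1  1  1  2  3  3  3  3  3  3
 C  0  1  2  2  2  2  3  3  3  3  4  4
 Q  0  1  2  3  3  3  3  3  3  3  4  5
 A  0  1  2  3  3  3  4  4  4  4  4  5
 C  0  1  2  3  4  4  4  4  4  4  5  5
 C  0  1  2  3  4  4  4  4  4  4  5  5
 C  0  1  2  3  4  4  4  4  4  4  5  5
 Q  0  1  2  3  4  5  5  5  5  5  5  6
 C  0  1  2  3  4  5  5  5  5  5  6  6
 C  0  1  2  3  4  5  5  5  5  5  6  6
dp[12][11] = 6. One LCS (by backtracking along matches): QQAACQ.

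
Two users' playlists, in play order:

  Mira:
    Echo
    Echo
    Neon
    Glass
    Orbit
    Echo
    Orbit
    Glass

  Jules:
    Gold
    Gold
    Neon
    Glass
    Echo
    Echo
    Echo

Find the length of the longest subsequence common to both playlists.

3

Match Echo (Mira #1, Jules #5), Echo (Mira #2, Jules #6), Echo (Mira #6, Jules #7) — 3 songs in the same relative order in both. dp[8][7] = 3 confirms this is the maximum.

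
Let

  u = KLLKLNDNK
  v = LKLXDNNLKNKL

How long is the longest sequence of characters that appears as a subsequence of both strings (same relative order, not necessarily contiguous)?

Match K at u[1]=v[2], L at u[2]=v[3], L at u[3]=v[8], K at u[4]=v[9], N at u[8]=v[10], K at u[9]=v[11] — 6 characters in the same relative order in both, and the DP table's final entry dp[9][12] is also 6, so no common subsequence is longer.

6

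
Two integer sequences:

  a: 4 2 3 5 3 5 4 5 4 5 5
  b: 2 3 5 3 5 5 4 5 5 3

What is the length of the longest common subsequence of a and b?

Taking 2 at a[2]=b[1]; then 3 at a[3]=b[2]; then 5 at a[4]=b[3]; then 3 at a[5]=b[4]; then 5 at a[6]=b[5]; then 5 at a[8]=b[6]; then 4 at a[9]=b[7]; then 5 at a[10]=b[8]; then 5 at a[11]=b[9] gives a common subsequence of length 9, and the DP table's final entry dp[11][10] is also 9, so no common subsequence is longer.

9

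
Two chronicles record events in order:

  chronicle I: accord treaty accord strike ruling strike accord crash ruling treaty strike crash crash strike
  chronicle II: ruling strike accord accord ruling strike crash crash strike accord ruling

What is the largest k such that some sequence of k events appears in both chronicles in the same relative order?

8

Taking ruling (chronicle I #5, chronicle II #1); then strike (chronicle I #6, chronicle II #2); then accord (chronicle I #7, chronicle II #4); then ruling (chronicle I #9, chronicle II #5); then strike (chronicle I #11, chronicle II #6); then crash (chronicle I #12, chronicle II #7); then crash (chronicle I #13, chronicle II #8); then strike (chronicle I #14, chronicle II #9) gives a common subsequence of length 8. The LCS DP gives dp[14][11] = 8, so this is optimal.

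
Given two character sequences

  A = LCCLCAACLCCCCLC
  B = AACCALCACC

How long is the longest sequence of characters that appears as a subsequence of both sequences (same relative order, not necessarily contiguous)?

Pick C at A[2]=B[3] → C at A[3]=B[4] → L at A[4]=B[6] → C at A[5]=B[7] → A at A[7]=B[8] → C at A[13]=B[9] → C at A[15]=B[10]; all 7 characters appear in both, in order. dp[15][10] = 7 confirms this is the maximum.

7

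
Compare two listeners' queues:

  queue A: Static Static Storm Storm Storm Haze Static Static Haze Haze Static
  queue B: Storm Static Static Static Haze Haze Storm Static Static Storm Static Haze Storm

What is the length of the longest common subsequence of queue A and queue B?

6

Pick Static at queue A[1]=queue B[3], Static at queue A[2]=queue B[4], Storm at queue A[3]=queue B[7], Storm at queue A[5]=queue B[10], Static at queue A[8]=queue B[11], Haze at queue A[9]=queue B[12]; all 6 songs appear in both, in order. Since dp[11][13] = 6, nothing longer is possible.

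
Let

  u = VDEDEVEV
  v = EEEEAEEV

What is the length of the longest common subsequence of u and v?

4

One common subsequence of length 4: E [3,4]; then E [5,6]; then E [7,7]; then V [8,8]. dp[8][8] = 4 confirms this is the maximum.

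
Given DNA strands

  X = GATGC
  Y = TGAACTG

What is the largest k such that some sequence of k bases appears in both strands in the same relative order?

4

Taking G [1,2]; then A [2,4]; then T [3,6]; then G [4,7] gives a common subsequence of length 4. The LCS DP gives dp[5][7] = 4, so this is optimal.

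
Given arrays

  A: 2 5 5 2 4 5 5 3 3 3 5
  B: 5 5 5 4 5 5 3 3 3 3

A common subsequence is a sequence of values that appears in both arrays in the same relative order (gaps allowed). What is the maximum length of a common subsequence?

8

One common subsequence of length 8: 5 (A #2, B #2) → 5 (A #3, B #3) → 4 (A #5, B #4) → 5 (A #6, B #5) → 5 (A #7, B #6) → 3 (A #8, B #8) → 3 (A #9, B #9) → 3 (A #10, B #10). dp[11][10] = 8 confirms this is the maximum.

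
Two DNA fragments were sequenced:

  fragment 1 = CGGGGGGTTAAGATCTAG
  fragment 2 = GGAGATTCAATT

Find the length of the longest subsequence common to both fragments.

Pick G [2,1]; then G [3,2]; then G [4,4]; then T [8,6]; then T [9,7]; then A [11,9]; then A [13,10]; then T [14,11]; then T [16,12]; all 9 bases appear in both, in order, and the DP table's final entry dp[18][12] is also 9, so no common subsequence is longer.

9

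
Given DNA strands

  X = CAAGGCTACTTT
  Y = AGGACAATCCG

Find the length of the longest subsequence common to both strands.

6

Pick A (X #3, Y #1) → G (X #4, Y #2) → G (X #5, Y #3) → C (X #6, Y #5) → T (X #7, Y #8) → C (X #9, Y #10); all 6 bases appear in both, in order. Since dp[12][11] = 6, nothing longer is possible.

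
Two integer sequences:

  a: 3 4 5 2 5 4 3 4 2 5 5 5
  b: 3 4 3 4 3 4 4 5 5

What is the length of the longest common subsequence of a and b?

Pick 3 (a #1, b #1) → 4 (a #2, b #2) → 4 (a #6, b #4) → 3 (a #7, b #5) → 4 (a #8, b #7) → 5 (a #11, b #8) → 5 (a #12, b #9); all 7 values appear in both, in order. dp[12][9] = 7 confirms this is the maximum.

7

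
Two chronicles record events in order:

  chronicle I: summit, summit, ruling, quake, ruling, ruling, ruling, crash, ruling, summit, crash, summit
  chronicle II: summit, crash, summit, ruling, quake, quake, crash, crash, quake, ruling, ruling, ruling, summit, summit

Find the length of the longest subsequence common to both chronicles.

9

Match summit at chronicle I[1]=chronicle II[1], summit at chronicle I[2]=chronicle II[3], ruling at chronicle I[3]=chronicle II[4], quake at chronicle I[4]=chronicle II[9], ruling at chronicle I[6]=chronicle II[10], ruling at chronicle I[7]=chronicle II[11], ruling at chronicle I[9]=chronicle II[12], summit at chronicle I[10]=chronicle II[13], summit at chronicle I[12]=chronicle II[14] — 9 events in the same relative order in both, and the DP table's final entry dp[12][14] is also 9, so no common subsequence is longer.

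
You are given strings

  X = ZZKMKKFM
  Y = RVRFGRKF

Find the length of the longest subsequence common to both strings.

Let dp[i][j] be the LCS length of the first i characters of X and the first j characters of Y. dp[i][j] = dp[i-1][j-1]+1 when the i-th and j-th characters match, else max(dp[i-1][j], dp[i][j-1]).
    ·  R  V  R  F  G  R  K  F
 ·  0  0  0  0  0  0  0  0  0
 Z  0  0  0  0  0  0  0  0  0
 Z  0  0  0  0  0  0  0  0  0
 K  0  0  0  0  0  0  0  1  1
 M  0  0  0  0  0  0  0  1  1
 K  0  0  0  0  0  0  0  1  1
 K  0  0  0  0  0  0  0  1  1
 F  0  0  0  0  1  1  1  1  2
 M  0  0  0  0  1  1  1  1  2
dp[8][8] = 2. One LCS (by backtracking along matches): KF.

2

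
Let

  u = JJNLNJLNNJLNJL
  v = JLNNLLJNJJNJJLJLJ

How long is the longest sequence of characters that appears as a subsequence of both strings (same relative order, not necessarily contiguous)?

10

One common subsequence of length 10: J [1,1], then N [3,4], then L [4,6], then N [5,8], then J [6,10], then N [8,11], then J [10,13], then L [11,14], then J [13,15], then L [14,16]. dp[14][17] = 10 confirms this is the maximum.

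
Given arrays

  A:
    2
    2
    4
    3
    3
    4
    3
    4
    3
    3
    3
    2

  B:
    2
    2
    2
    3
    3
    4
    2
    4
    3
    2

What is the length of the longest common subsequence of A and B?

Match 2 at A[1]=B[2], 2 at A[2]=B[3], 3 at A[4]=B[4], 3 at A[5]=B[5], 4 at A[6]=B[6], 4 at A[8]=B[8], 3 at A[11]=B[9], 2 at A[12]=B[10] — 8 values in the same relative order in both. The LCS DP gives dp[12][10] = 8, so this is optimal.

8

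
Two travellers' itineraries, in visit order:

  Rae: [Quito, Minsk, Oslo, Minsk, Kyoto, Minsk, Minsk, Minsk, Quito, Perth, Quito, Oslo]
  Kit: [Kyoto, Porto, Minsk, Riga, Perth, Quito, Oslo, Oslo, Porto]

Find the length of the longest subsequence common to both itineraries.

5

Match Kyoto [5,1] → Minsk [6,3] → Perth [10,5] → Quito [11,6] → Oslo [12,8] — 5 stops in the same relative order in both. The LCS DP gives dp[12][9] = 5, so this is optimal.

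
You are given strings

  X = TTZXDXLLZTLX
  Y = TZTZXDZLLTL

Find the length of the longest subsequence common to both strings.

Let dp[i][j] be the LCS length of the first i characters of X and the first j characters of Y. dp[i][j] = dp[i-1][j-1]+1 when the i-th and j-th characters match, else max(dp[i-1][j], dp[i][j-1]).
    ·  T  Z  T  Z  X  D  Z  L  L  T  L
 ·  0  0  0  0  0  0  0  0  0  0  0  0
 T  0  1  1  1  1  1  1  1  1  1  1  1
 T  0  1  1  2  2  2  2  2  2  2  2  2
 Z  0  1  2  2  3  3  3  3  3  3  3  3
 X  0  1  2  2  3  4  4  4  4  4  4  4
 D  0  1  2  2  3  4  5  5  5  5  5  5
 X  0  1  2  2  3  4  5  5  5  5  5  5
 L  0  1  2  2  3  4  5  5  6  6  6  6
 L  0  1  2  2  3  4  5  5  6  7  7  7
 Z  0  1  2  2  3  4  5  6  6  7  7  7
 T  0  1  2  3  3  4  5  6  6  7  8  8
 L  0  1  2  3  3  4  5  6  7  7  8  9
 X  0  1  2  3  3  4  5  6  7  7  8  9
dp[12][11] = 9. One LCS (by backtracking along matches): TTZXDLLTL.

9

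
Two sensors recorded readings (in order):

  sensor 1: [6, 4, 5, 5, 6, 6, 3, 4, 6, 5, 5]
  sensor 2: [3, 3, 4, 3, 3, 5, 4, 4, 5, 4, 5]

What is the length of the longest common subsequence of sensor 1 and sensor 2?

5

Taking 4 [2,3], 5 [3,6], 5 [4,9], 4 [8,10], 5 [11,11] gives a common subsequence of length 5. Since dp[11][11] = 5, nothing longer is possible.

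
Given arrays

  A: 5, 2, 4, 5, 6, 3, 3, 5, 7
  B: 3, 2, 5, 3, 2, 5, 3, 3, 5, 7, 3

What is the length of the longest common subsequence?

Let dp[i][j] be the LCS length of the first i values of A and the first j values of B. dp[i][j] = dp[i-1][j-1]+1 when the i-th and j-th values match, else max(dp[i-1][j], dp[i][j-1]).
    ·  3  2  5  3  2  5  3  3  5  7  3
 ·  0  0  0  0  0  0  0  0  0  0  0  0
 5  0  0  0  1  1  1  1  1  1  1  1  1
 2  0  0  1  1  1  2  2  2  2  2  2  2
 4  0  0  1  1  1  2  2  2  2  2  2  2
 5  0  0  1  2  2  2  3  3  3  3  3  3
 6  0  0  1  2  2  2  3  3  3  3  3  3
 3  0  1  1  2  3  3  3  4  4  4  4  4
 3  0  1  1  2  3  3  3  4  5  5  5  5
 5  0  1  1  2  3  3  4  4  5  6  6  6
 7  0  1  1  2  3  3  4  4  5  6  7  7
dp[9][11] = 7. One LCS (by backtracking along matches): 5, 2, 5, 3, 3, 5, 7.

7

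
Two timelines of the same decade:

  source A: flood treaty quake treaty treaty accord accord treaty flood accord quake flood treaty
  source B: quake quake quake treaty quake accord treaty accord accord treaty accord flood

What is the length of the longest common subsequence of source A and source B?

One common subsequence of length 8: treaty at source A[2]=source B[4]; then quake at source A[3]=source B[5]; then treaty at source A[5]=source B[7]; then accord at source A[6]=source B[8]; then accord at source A[7]=source B[9]; then treaty at source A[8]=source B[10]; then accord at source A[10]=source B[11]; then flood at source A[12]=source B[12]. The LCS DP gives dp[13][12] = 8, so this is optimal.

8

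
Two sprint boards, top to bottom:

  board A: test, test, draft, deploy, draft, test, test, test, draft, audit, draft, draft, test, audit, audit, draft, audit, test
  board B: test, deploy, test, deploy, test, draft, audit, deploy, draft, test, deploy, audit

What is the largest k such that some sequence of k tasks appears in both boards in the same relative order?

Match test at board A[1]=board B[1] → test at board A[2]=board B[3] → deploy at board A[4]=board B[4] → test at board A[8]=board B[5] → draft at board A[9]=board B[6] → audit at board A[10]=board B[7] → draft at board A[12]=board B[9] → test at board A[13]=board B[10] → audit at board A[17]=board B[12] — 9 tasks in the same relative order in both. Since dp[18][12] = 9, nothing longer is possible.

9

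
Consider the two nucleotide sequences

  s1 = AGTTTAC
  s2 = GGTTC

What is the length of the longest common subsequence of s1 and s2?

4

One common subsequence of length 4: G at s1[2]=s2[2]; then T at s1[4]=s2[3]; then T at s1[5]=s2[4]; then C at s1[7]=s2[5]. Since dp[7][5] = 4, nothing longer is possible.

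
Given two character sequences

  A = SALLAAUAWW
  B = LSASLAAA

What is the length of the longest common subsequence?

6

Match S (A #1, B #2), A (A #2, B #3), L (A #4, B #5), A (A #5, B #6), A (A #6, B #7), A (A #8, B #8) — 6 characters in the same relative order in both. Since dp[10][8] = 6, nothing longer is possible.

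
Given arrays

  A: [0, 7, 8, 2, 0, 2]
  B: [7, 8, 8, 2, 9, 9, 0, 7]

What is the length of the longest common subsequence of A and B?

4

Let dp[i][j] be the LCS length of the first i values of A and the first j values of B. dp[i][j] = dp[i-1][j-1]+1 when the i-th and j-th values match, else max(dp[i-1][j], dp[i][j-1]).
    ·  7  8  8  2  9  9  0  7
 ·  0  0  0  0  0  0  0  0  0
 0  0  0  0  0  0  0  0  1  1
 7  0  1  1  1  1  1  1  1  2
 8  0  1  2  2  2  2  2  2  2
 2  0  1  2  2  3  3  3  3  3
 0  0  1  2  2  3  3  3  4  4
 2  0  1  2  2  3  3  3  4  4
dp[6][8] = 4. One LCS (by backtracking along matches): 7, 8, 2, 0.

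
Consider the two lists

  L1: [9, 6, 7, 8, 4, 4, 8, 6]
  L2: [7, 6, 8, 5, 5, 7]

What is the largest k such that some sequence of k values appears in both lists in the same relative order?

Match 6 [2,2] → 7 [3,6] — 2 values in the same relative order in both. dp[8][6] = 2 confirms this is the maximum.

2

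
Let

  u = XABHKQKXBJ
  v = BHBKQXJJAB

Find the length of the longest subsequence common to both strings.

Pick B [3,1], then H [4,2], then K [5,4], then Q [6,5], then X [8,6], then B [9,10]; all 6 characters appear in both, in order, and the DP table's final entry dp[10][10] is also 6, so no common subsequence is longer.

6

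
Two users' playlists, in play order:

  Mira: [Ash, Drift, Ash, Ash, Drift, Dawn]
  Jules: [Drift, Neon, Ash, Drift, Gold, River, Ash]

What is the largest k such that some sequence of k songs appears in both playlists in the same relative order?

Match Ash at Mira[1]=Jules[3]; then Drift at Mira[2]=Jules[4]; then Ash at Mira[4]=Jules[7] — 3 songs in the same relative order in both, and the DP table's final entry dp[6][7] is also 3, so no common subsequence is longer.

3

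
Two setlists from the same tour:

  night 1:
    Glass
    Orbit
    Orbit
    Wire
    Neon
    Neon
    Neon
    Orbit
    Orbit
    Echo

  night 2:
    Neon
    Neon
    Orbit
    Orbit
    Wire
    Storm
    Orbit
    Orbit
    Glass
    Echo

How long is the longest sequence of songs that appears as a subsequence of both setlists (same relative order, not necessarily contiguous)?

Pick Orbit at night 1[2]=night 2[3], then Orbit at night 1[3]=night 2[4], then Wire at night 1[4]=night 2[5], then Orbit at night 1[8]=night 2[7], then Orbit at night 1[9]=night 2[8], then Echo at night 1[10]=night 2[10]; all 6 songs appear in both, in order, and the DP table's final entry dp[10][10] is also 6, so no common subsequence is longer.

6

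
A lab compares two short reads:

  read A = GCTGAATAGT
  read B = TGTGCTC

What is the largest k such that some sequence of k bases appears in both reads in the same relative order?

Taking T (read A #3, read B #1), G (read A #4, read B #2), T (read A #7, read B #3), G (read A #9, read B #4), T (read A #10, read B #6) gives a common subsequence of length 5. The LCS DP gives dp[10][7] = 5, so this is optimal.

5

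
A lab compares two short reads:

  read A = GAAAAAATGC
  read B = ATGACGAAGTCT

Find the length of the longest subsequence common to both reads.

6

Let dp[i][j] be the LCS length of the first i bases of read A and the first j bases of read B. dp[i][j] = dp[i-1][j-1]+1 when the i-th and j-th bases match, else max(dp[i-1][j], dp[i][j-1]).
    ·  A  T  G  A  C  G  A  A  G  T  C  T
 ·  0  0  0  0  0  0  0  0  0  0  0  0  0
 G  0  0  0  1  1  1  1  1  1  1  1  1  1
 A  0  1  1  1  2  2  2  2  2  2  2  2  2
 A  0  1  1  1  2  2  2  3  3  3  3  3  3
 A  0  1  1  1  2  2  2  3  4  4  4  4  4
 A  0  1  1  1  2  2  2  3  4  4  4  4  4
 A  0  1  1  1  2  2  2  3  4  4  4  4  4
 A  0  1  1  1  2  2  2  3  4  4  4  4  4
 T  0  1  2  2  2  2  2  3  4  4  5  5  5
 G  0  1  2  3  3  3  3  3  4  5  5  5  5
 C  0  1  2  3  3  4  4  4  4  5  5  6  6
dp[10][12] = 6. One LCS (by backtracking along matches): GAAATC.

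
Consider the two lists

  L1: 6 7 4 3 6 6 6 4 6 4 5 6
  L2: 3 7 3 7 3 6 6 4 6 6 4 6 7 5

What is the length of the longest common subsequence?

8

Match 7 at L1[2]=L2[4] → 3 at L1[4]=L2[5] → 6 at L1[5]=L2[7] → 6 at L1[6]=L2[9] → 6 at L1[7]=L2[10] → 4 at L1[8]=L2[11] → 6 at L1[9]=L2[12] → 5 at L1[11]=L2[14] — 8 values in the same relative order in both. dp[12][14] = 8 confirms this is the maximum.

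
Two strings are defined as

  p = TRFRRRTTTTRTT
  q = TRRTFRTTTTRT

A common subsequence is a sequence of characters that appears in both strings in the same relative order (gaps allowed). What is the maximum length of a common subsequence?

10

Match T (p #1, q #1) → R (p #2, q #3) → F (p #3, q #5) → R (p #6, q #6) → T (p #7, q #7) → T (p #8, q #8) → T (p #9, q #9) → T (p #10, q #10) → R (p #11, q #11) → T (p #13, q #12) — 10 characters in the same relative order in both. dp[13][12] = 10 confirms this is the maximum.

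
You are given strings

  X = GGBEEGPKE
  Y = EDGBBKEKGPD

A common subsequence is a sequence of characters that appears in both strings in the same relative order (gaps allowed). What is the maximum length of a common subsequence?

Taking G at X[1]=Y[3], B at X[3]=Y[5], E at X[4]=Y[7], G at X[6]=Y[9], P at X[7]=Y[10] gives a common subsequence of length 5, and the DP table's final entry dp[9][11] is also 5, so no common subsequence is longer.

5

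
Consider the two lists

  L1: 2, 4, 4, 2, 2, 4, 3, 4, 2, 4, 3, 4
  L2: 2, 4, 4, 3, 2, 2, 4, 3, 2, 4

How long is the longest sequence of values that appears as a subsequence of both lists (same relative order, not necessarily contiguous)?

Let dp[i][j] be the LCS length of the first i values of L1 and the first j values of L2. dp[i][j] = dp[i-1][j-1]+1 when the i-th and j-th values match, else max(dp[i-1][j], dp[i][j-1]).
    ·  2  4  4  3  2  2  4  3  2  4
 ·  0  0  0  0  0  0  0  0  0  0  0
 2  0  1  1  1  1  1  1  1  1  1  1
 4  0  1  2  2  2  2  2  2  2  2  2
 4  0  1  2  3  3  3  3  3  3  3  3
 2  0  1  2  3  3  4  4  4  4  4  4
 2  0  1  2  3  3  4  5  5  5  5  5
 4  0  1  2  3  3  4  5  6  6  6  6
 3  0  1  2  3  4  4  5  6  7  7  7
 4  0  1  2  3  4  4  5  6  7  7  8
 2  0  1  2  3  4  5  5  6  7  8  8
 4  0  1  2  3  4  5  5  6  7  8  9
 3  0  1  2  3  4  5  5  6  7  8  9
 4  0  1  2  3  4  5  5  6  7  8  9
dp[12][10] = 9. One LCS (by backtracking along matches): 2, 4, 4, 2, 2, 4, 3, 2, 4.

9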